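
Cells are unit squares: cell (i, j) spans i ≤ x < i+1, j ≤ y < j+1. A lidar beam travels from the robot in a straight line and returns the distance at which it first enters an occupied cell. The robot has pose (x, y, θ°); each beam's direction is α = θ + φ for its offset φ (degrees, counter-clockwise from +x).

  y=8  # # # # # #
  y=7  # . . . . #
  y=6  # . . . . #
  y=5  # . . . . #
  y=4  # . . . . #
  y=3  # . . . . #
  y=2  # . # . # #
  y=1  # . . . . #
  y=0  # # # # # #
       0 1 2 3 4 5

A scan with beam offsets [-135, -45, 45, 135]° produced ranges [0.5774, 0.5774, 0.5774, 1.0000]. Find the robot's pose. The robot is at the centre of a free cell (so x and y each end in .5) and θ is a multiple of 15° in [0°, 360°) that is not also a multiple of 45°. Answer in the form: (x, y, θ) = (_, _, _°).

Enumerate (i+0.5, j+0.5, θ) over the 26 free cells and 16 admissible headings. For each, cast all 4 beams and compare to the given ranges.
  (1.5, 3.5, 255°): beam 1 = 1.0000 ≠ 0.5774 ✗
  (1.5, 4.5, 210°): beam 1 = 3.6235 ≠ 0.5774 ✗
  (2.5, 6.5, 255°): beam 1 = 1.7321 ≠ 0.5774 ✗
  …
  (4.5, 1.5, 75°): r_1=0.5774, r_2=0.5774, r_3=0.5774, r_4=1.0000 — all match ✓
No second candidate reproduces the full scan.

(x, y, θ) = (4.5, 1.5, 75°)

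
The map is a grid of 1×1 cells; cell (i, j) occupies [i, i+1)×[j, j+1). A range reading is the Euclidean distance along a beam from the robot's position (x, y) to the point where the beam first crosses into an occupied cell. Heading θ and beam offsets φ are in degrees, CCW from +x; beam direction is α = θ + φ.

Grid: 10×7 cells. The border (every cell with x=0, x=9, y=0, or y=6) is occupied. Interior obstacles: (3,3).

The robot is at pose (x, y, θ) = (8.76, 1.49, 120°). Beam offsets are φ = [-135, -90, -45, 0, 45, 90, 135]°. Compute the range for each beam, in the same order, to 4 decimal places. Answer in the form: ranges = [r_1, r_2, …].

ranges = [0.2485, 0.2771, 0.9273, 5.2077, 5.8342, 0.9800, 0.5073]

beam 1: φ=-135°, α=345°
  dir = (cos 345°, sin 345°) = (0.9659, -0.2588); from cell (8,1)
  next x-line at t=0.2485, next y-line at t=1.8932; Δt_x=1.0353, Δt_y=3.8637
    x: enter (9,1) at t=0.2485 ← occupied
  → r_1 = 0.2485
beam 2: φ=-90°, α=30°
  dir = (cos 30°, sin 30°) = (0.8660, 0.5000); from cell (8,1)
  next x-line at t=0.2771, next y-line at t=1.0200; Δt_x=1.1547, Δt_y=2.0000
    x: enter (9,1) at t=0.2771 ← occupied
  → r_2 = 0.2771
beam 3: φ=-45°, α=75°
  dir = (cos 75°, sin 75°) = (0.2588, 0.9659); from cell (8,1)
  next x-line at t=0.9273, next y-line at t=0.5280; Δt_x=3.8637, Δt_y=1.0353
    y: enter (8,2) at t=0.5280
    x: enter (9,2) at t=0.9273 ← occupied
  → r_3 = 0.9273
beam 4: φ=0°, α=120°
  dir = (cos 120°, sin 120°) = (-0.5000, 0.8660); from cell (8,1)
  next x-line at t=1.5200, next y-line at t=0.5889; Δt_x=2.0000, Δt_y=1.1547
    y: enter (8,2) at t=0.5889
    x: enter (7,2) at t=1.5200
    y: enter (7,3) at t=1.7436
    y: enter (7,4) at t=2.8983
    x: enter (6,4) at t=3.5200
    y: enter (6,5) at t=4.0530
    y: enter (6,6) at t=5.2077 ← occupied
  → r_4 = 5.2077
beam 5: φ=45°, α=165°
  dir = (cos 165°, sin 165°) = (-0.9659, 0.2588); from cell (8,1)
  next x-line at t=0.7868, next y-line at t=1.9705; Δt_x=1.0353, Δt_y=3.8637
    x: enter (7,1) at t=0.7868
    x: enter (6,1) at t=1.8221
    y: enter (6,2) at t=1.9705
    x: enter (5,2) at t=2.8574
    x: enter (4,2) at t=3.8926
    x: enter (3,2) at t=4.9279
    y: enter (3,3) at t=5.8342 ← occupied
  → r_5 = 5.8342
beam 6: φ=90°, α=210°
  dir = (cos 210°, sin 210°) = (-0.8660, -0.5000); from cell (8,1)
  next x-line at t=0.8776, next y-line at t=0.9800; Δt_x=1.1547, Δt_y=2.0000
    x: enter (7,1) at t=0.8776
    y: enter (7,0) at t=0.9800 ← occupied
  → r_6 = 0.9800
beam 7: φ=135°, α=255°
  dir = (cos 255°, sin 255°) = (-0.2588, -0.9659); from cell (8,1)
  next x-line at t=2.9364, next y-line at t=0.5073; Δt_x=3.8637, Δt_y=1.0353
    y: enter (8,0) at t=0.5073 ← occupied
  → r_7 = 0.5073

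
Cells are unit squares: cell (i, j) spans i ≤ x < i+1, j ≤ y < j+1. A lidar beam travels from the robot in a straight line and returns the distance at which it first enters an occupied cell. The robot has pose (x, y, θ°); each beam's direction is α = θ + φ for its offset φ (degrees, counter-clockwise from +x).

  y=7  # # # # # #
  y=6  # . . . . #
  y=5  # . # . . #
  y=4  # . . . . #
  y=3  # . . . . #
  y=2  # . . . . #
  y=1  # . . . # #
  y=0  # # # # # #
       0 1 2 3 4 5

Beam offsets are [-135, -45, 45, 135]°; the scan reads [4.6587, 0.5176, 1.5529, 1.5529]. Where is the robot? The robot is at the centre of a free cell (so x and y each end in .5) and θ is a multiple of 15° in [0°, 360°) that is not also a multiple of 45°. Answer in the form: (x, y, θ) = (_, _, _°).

(x, y, θ) = (4.5, 5.5, 30°)

Candidates: 22 free-cell centres × 16 headings = 352 poses. Raycast each; keep the one whose scan matches to 4 dp.
  (2.5, 2.5, 210°): beam 2 = 1.5529 ≠ 0.5176 ✗
  (2.5, 1.5, 30°): beam 1 = 0.5176 ≠ 4.6587 ✗
  (3.5, 2.5, 195°): beam 1 = 3.0000 ≠ 4.6587 ✗
  (4.5, 6.5, 165°): beam 1 = 0.5774 ≠ 4.6587 ✗
  …
  (4.5, 5.5, 30°): r_1=4.6587, r_2=0.5176, r_3=1.5529, r_4=1.5529 — all match ✓
Unique over the lattice → pose = (4.5, 5.5, 30°).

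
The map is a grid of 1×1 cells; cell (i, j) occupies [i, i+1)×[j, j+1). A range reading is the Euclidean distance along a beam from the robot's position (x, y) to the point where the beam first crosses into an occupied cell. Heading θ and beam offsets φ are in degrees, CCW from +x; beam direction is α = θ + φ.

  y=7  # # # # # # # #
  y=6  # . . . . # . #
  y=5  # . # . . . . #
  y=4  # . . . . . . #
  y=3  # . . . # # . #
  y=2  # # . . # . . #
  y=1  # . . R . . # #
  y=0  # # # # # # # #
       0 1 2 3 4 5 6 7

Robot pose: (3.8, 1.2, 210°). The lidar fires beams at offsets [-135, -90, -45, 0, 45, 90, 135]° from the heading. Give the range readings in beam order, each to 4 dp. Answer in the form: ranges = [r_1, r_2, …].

beam 1: φ=-135°, α=75°
  dir = (cos 75°, sin 75°) = (0.2588, 0.9659); from cell (3,1)
  next x-line at t=0.7727, next y-line at t=0.8282; Δt_x=3.8637, Δt_y=1.0353
    x: enter (4,1) at t=0.7727
    y: enter (4,2) at t=0.8282 ← occupied
  → r_1 = 0.8282
beam 2: φ=-90°, α=120°
  dir = (cos 120°, sin 120°) = (-0.5000, 0.8660); from cell (3,1)
  next x-line at t=1.6000, next y-line at t=0.9238; Δt_x=2.0000, Δt_y=1.1547
    y: enter (3,2) at t=0.9238
    x: enter (2,2) at t=1.6000
    y: enter (2,3) at t=2.0785
    y: enter (2,4) at t=3.2332
    x: enter (1,4) at t=3.6000
    y: enter (1,5) at t=4.3879
    y: enter (1,6) at t=5.5426
    x: enter (0,6) at t=5.6000 ← occupied
  → r_2 = 5.6000
beam 3: φ=-45°, α=165°
  dir = (cos 165°, sin 165°) = (-0.9659, 0.2588); from cell (3,1)
  next x-line at t=0.8282, next y-line at t=3.0910; Δt_x=1.0353, Δt_y=3.8637
    x: enter (2,1) at t=0.8282
    x: enter (1,1) at t=1.8635
    x: enter (0,1) at t=2.8988 ← occupied
  → r_3 = 2.8988
beam 4: φ=0°, α=210°
  dir = (cos 210°, sin 210°) = (-0.8660, -0.5000); from cell (3,1)
  next x-line at t=0.9238, next y-line at t=0.4000; Δt_x=1.1547, Δt_y=2.0000
    y: enter (3,0) at t=0.4000 ← occupied
  → r_4 = 0.4000
beam 5: φ=45°, α=255°
  dir = (cos 255°, sin 255°) = (-0.2588, -0.9659); from cell (3,1)
  next x-line at t=3.0910, next y-line at t=0.2071; Δt_x=3.8637, Δt_y=1.0353
    y: enter (3,0) at t=0.2071 ← occupied
  → r_5 = 0.2071
beam 6: φ=90°, α=300°
  dir = (cos 300°, sin 300°) = (0.5000, -0.8660); from cell (3,1)
  next x-line at t=0.4000, next y-line at t=0.2309; Δt_x=2.0000, Δt_y=1.1547
    y: enter (3,0) at t=0.2309 ← occupied
  → r_6 = 0.2309
beam 7: φ=135°, α=345°
  dir = (cos 345°, sin 345°) = (0.9659, -0.2588); from cell (3,1)
  next x-line at t=0.2071, next y-line at t=0.7727; Δt_x=1.0353, Δt_y=3.8637
    x: enter (4,1) at t=0.2071
    y: enter (4,0) at t=0.7727 ← occupied
  → r_7 = 0.7727

ranges = [0.8282, 5.6000, 2.8988, 0.4000, 0.2071, 0.2309, 0.7727]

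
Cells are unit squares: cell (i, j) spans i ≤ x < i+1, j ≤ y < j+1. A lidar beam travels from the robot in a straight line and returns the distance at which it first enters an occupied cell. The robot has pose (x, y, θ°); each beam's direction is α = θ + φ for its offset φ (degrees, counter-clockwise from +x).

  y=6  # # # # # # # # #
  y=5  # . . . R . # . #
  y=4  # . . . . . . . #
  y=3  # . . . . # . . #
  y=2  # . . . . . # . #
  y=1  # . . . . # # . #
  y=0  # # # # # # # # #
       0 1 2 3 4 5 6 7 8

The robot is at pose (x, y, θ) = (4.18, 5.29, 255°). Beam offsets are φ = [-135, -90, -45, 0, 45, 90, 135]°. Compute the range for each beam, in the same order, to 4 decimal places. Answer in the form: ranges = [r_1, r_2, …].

beam 1: φ=-135°, α=120°
  d=(-0.5000,0.8660)  start (4,5)  tX=0.3600 tY=0.8198  stride 1/|dx|=2.0000 1/|dy|=1.1547
    cross x-line → (3,5), t=0.3600
    cross y-line → (3,6), t=0.8198 (wall)
  → r_1 = 0.8198
beam 2: φ=-90°, α=165°
  d=(-0.9659,0.2588)  start (4,5)  tX=0.1863 tY=2.7432  stride 1/|dx|=1.0353 1/|dy|=3.8637
    cross x-line → (3,5), t=0.1863
    cross x-line → (2,5), t=1.2216
    cross x-line → (1,5), t=2.2569
    cross y-line → (1,6), t=2.7432 (wall)
  → r_2 = 2.7432
beam 3: φ=-45°, α=210°
  d=(-0.8660,-0.5000)  start (4,5)  tX=0.2078 tY=0.5800  stride 1/|dx|=1.1547 1/|dy|=2.0000
    cross x-line → (3,5), t=0.2078
    cross y-line → (3,4), t=0.5800
    cross x-line → (2,4), t=1.3625
    cross x-line → (1,4), t=2.5172
    cross y-line → (1,3), t=2.5800
    cross x-line → (0,3), t=3.6719 (wall)
  → r_3 = 3.6719
beam 4: φ=0°, α=255°
  d=(-0.2588,-0.9659)  start (4,5)  tX=0.6955 tY=0.3002  stride 1/|dx|=3.8637 1/|dy|=1.0353
    cross y-line → (4,4), t=0.3002
    cross x-line → (3,4), t=0.6955
    cross y-line → (3,3), t=1.3355
    cross y-line → (3,2), t=2.3708
    cross y-line → (3,1), t=3.4061
    cross y-line → (3,0), t=4.4413 (wall)
  → r_4 = 4.4413
beam 5: φ=45°, α=300°
  d=(0.5000,-0.8660)  start (4,5)  tX=1.6400 tY=0.3349  stride 1/|dx|=2.0000 1/|dy|=1.1547
    cross y-line → (4,4), t=0.3349
    cross y-line → (4,3), t=1.4896
    cross x-line → (5,3), t=1.6400 (wall)
  → r_5 = 1.6400
beam 6: φ=90°, α=345°
  d=(0.9659,-0.2588)  start (4,5)  tX=0.8489 tY=1.1205  stride 1/|dx|=1.0353 1/|dy|=3.8637
    cross x-line → (5,5), t=0.8489
    cross y-line → (5,4), t=1.1205
    cross x-line → (6,4), t=1.8842
    cross x-line → (7,4), t=2.9195
    cross x-line → (8,4), t=3.9548 (wall)
  → r_6 = 3.9548
beam 7: φ=135°, α=30°
  d=(0.8660,0.5000)  start (4,5)  tX=0.9469 tY=1.4200  stride 1/|dx|=1.1547 1/|dy|=2.0000
    cross x-line → (5,5), t=0.9469
    cross y-line → (5,6), t=1.4200 (wall)
  → r_7 = 1.4200

ranges = [0.8198, 2.7432, 3.6719, 4.4413, 1.6400, 3.9548, 1.4200]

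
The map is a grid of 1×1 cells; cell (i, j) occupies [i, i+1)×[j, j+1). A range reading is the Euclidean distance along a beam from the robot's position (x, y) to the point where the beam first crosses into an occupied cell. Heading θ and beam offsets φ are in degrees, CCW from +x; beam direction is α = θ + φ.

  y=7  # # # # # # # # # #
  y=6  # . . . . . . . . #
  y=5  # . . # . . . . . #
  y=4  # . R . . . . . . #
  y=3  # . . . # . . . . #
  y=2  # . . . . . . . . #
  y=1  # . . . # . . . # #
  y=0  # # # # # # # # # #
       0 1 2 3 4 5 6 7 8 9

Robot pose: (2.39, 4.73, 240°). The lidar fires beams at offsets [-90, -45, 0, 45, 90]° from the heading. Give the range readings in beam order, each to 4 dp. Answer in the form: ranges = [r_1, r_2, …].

ranges = [1.6050, 1.4390, 2.7800, 3.8616, 1.8591]

beam 1: φ=-90°, α=150°
  d=(-0.8660,0.5000)  start (2,4)  tX=0.4503 tY=0.5400  stride 1/|dx|=1.1547 1/|dy|=2.0000
    cross x-line → (1,4), t=0.4503
    cross y-line → (1,5), t=0.5400
    cross x-line → (0,5), t=1.6050 (wall)
  → r_1 = 1.6050
beam 2: φ=-45°, α=195°
  d=(-0.9659,-0.2588)  start (2,4)  tX=0.4038 tY=2.8205  stride 1/|dx|=1.0353 1/|dy|=3.8637
    cross x-line → (1,4), t=0.4038
    cross x-line → (0,4), t=1.4390 (wall)
  → r_2 = 1.4390
beam 3: φ=0°, α=240°
  d=(-0.5000,-0.8660)  start (2,4)  tX=0.7800 tY=0.8429  stride 1/|dx|=2.0000 1/|dy|=1.1547
    cross x-line → (1,4), t=0.7800
    cross y-line → (1,3), t=0.8429
    cross y-line → (1,2), t=1.9976
    cross x-line → (0,2), t=2.7800 (wall)
  → r_3 = 2.7800
beam 4: φ=45°, α=285°
  d=(0.2588,-0.9659)  start (2,4)  tX=2.3569 tY=0.7558  stride 1/|dx|=3.8637 1/|dy|=1.0353
    cross y-line → (2,3), t=0.7558
    cross y-line → (2,2), t=1.7910
    cross x-line → (3,2), t=2.3569
    cross y-line → (3,1), t=2.8263
    cross y-line → (3,0), t=3.8616 (wall)
  → r_4 = 3.8616
beam 5: φ=90°, α=330°
  d=(0.8660,-0.5000)  start (2,4)  tX=0.7044 tY=1.4600  stride 1/|dx|=1.1547 1/|dy|=2.0000
    cross x-line → (3,4), t=0.7044
    cross y-line → (3,3), t=1.4600
    cross x-line → (4,3), t=1.8591 (wall)
  → r_5 = 1.8591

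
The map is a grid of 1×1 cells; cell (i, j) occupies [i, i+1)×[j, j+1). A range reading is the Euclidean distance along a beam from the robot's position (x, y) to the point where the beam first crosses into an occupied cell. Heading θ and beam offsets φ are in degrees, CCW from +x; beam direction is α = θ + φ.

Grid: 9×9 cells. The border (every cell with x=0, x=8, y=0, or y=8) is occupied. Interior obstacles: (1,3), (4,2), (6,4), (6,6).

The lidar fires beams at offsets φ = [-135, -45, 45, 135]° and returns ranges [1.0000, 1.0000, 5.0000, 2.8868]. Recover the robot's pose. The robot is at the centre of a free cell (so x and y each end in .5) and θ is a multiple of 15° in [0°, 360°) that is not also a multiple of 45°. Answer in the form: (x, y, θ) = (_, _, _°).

Candidates: 45 free-cell centres × 16 headings = 720 poses. Raycast each; keep the one whose scan matches to 4 dp.
  (1.5, 2.5, 300°): beam 1 = 0.5176 ≠ 1.0000 ✗
  (1.5, 1.5, 150°): beam 1 = 2.5882 ≠ 1.0000 ✗
  (5.5, 1.5, 300°): beam 1 = 4.6587 ≠ 1.0000 ✗
  (2.5, 6.5, 60°): beam 1 = 5.6940 ≠ 1.0000 ✗
  …
  (5.5, 5.5, 105°): r_1=1.0000, r_2=1.0000, r_3=5.0000, r_4=2.8868 — all match ✓
Only this pose fits every beam.

(x, y, θ) = (5.5, 5.5, 105°)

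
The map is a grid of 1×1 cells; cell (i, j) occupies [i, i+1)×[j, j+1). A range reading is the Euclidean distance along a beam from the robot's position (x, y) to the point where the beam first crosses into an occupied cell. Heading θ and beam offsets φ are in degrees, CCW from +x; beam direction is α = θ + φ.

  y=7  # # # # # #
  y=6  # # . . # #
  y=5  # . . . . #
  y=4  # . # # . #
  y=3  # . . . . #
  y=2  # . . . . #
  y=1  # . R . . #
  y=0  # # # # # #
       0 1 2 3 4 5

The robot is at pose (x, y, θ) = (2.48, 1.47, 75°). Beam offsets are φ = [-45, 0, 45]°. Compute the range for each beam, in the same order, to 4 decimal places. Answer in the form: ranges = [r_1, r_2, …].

ranges = [2.9098, 2.6192, 2.9600]

beam 1: φ=-45°, α=30°
  direction (0.8660, 0.5000); cell (2,1); t to first gridline: x 0.6004, y 1.0600 (then +1.1547 / +2.0000)
    (3,1) via x @ 0.6004
    (3,2) via y @ 1.0600
    (4,2) via x @ 1.7551
    (5,2) via x @ 2.9098  # hit
  → r_1 = 2.9098
beam 2: φ=0°, α=75°
  direction (0.2588, 0.9659); cell (2,1); t to first gridline: x 2.0091, y 0.5487 (then +3.8637 / +1.0353)
    (2,2) via y @ 0.5487
    (2,3) via y @ 1.5840
    (3,3) via x @ 2.0091
    (3,4) via y @ 2.6192  # hit
  → r_2 = 2.6192
beam 3: φ=45°, α=120°
  direction (-0.5000, 0.8660); cell (2,1); t to first gridline: x 0.9600, y 0.6120 (then +2.0000 / +1.1547)
    (2,2) via y @ 0.6120
    (1,2) via x @ 0.9600
    (1,3) via y @ 1.7667
    (1,4) via y @ 2.9214
    (0,4) via x @ 2.9600  # hit
  → r_3 = 2.9600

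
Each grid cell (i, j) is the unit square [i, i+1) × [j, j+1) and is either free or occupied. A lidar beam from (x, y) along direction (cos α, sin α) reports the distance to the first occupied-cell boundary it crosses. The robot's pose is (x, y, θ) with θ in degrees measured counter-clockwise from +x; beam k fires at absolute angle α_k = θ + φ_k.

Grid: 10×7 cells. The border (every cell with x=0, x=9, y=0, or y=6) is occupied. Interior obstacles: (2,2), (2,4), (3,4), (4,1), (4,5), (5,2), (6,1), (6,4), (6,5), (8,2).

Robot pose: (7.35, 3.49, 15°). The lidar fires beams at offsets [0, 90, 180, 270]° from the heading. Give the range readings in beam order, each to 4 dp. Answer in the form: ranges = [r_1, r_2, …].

beam 1: φ=0°, α=15°
  d=(0.9659,0.2588)  start (7,3)  tX=0.6729 tY=1.9705  stride 1/|dx|=1.0353 1/|dy|=3.8637
    cross x-line → (8,3), t=0.6729
    cross x-line → (9,3), t=1.7082 (wall)
  → r_1 = 1.7082
beam 2: φ=90°, α=105°
  d=(-0.2588,0.9659)  start (7,3)  tX=1.3523 tY=0.5280  stride 1/|dx|=3.8637 1/|dy|=1.0353
    cross y-line → (7,4), t=0.5280
    cross x-line → (6,4), t=1.3523 (wall)
  → r_2 = 1.3523
beam 3: φ=180°, α=195°
  d=(-0.9659,-0.2588)  start (7,3)  tX=0.3623 tY=1.8932  stride 1/|dx|=1.0353 1/|dy|=3.8637
    cross x-line → (6,3), t=0.3623
    cross x-line → (5,3), t=1.3976
    cross y-line → (5,2), t=1.8932 (wall)
  → r_3 = 1.8932
beam 4: φ=270°, α=285°
  d=(0.2588,-0.9659)  start (7,3)  tX=2.5114 tY=0.5073  stride 1/|dx|=3.8637 1/|dy|=1.0353
    cross y-line → (7,2), t=0.5073
    cross y-line → (7,1), t=1.5426
    cross x-line → (8,1), t=2.5114
    cross y-line → (8,0), t=2.5778 (wall)
  → r_4 = 2.5778

ranges = [1.7082, 1.3523, 1.8932, 2.5778]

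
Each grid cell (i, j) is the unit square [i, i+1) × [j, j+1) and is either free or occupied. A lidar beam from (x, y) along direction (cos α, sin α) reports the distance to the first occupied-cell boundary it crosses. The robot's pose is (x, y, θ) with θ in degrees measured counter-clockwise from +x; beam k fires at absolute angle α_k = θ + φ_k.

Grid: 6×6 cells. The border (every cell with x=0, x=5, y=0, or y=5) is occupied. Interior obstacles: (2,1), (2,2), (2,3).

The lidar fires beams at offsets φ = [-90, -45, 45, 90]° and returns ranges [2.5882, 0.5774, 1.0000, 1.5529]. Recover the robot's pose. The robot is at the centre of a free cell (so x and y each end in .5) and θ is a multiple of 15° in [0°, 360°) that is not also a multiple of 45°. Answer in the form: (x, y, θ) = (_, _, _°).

Enumerate (i+0.5, j+0.5, θ) over the 13 free cells and 16 admissible headings. For each, cast all 4 beams and compare to the given ranges.
  (3.5, 2.5, 105°): beam 1 = 1.5529 ≠ 2.5882 ✗
  (3.5, 2.5, 75°): beam 1 = 1.5529 ≠ 2.5882 ✗
  (1.5, 2.5, 120°): beam 1 = 0.5774 ≠ 2.5882 ✗
  (3.5, 1.5, 120°): beam 1 = 1.7321 ≠ 2.5882 ✗
  …
  (3.5, 2.5, 195°): r_1=2.5882, r_2=0.5774, r_3=1.0000, r_4=1.5529 — all match ✓
No second candidate reproduces the full scan.

(x, y, θ) = (3.5, 2.5, 195°)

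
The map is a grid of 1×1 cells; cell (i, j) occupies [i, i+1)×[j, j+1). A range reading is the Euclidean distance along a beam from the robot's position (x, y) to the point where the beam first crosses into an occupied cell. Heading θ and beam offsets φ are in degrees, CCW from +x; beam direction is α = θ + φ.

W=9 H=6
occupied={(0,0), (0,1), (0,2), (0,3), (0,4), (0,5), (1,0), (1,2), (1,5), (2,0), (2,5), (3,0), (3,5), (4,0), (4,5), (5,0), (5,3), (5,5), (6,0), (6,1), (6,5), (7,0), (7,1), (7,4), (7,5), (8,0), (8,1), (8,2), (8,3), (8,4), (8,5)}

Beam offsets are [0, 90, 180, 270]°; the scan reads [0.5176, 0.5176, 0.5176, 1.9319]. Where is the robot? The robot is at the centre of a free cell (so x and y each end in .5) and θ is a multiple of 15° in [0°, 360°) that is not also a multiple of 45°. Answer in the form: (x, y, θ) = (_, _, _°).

The pose lattice has 23·16 = 368 candidates. Test each by forward raycasting.
  (3.5, 2.5, 195°): beam 1 = 1.5529 ≠ 0.5176 ✗
  (1.5, 1.5, 330°): beam 1 = 1.0000 ≠ 0.5176 ✗
  (6.5, 2.5, 30°): beam 1 = 1.7321 ≠ 0.5176 ✗
  …
  (1.5, 1.5, 75°): r_1=0.5176, r_2=0.5176, r_3=0.5176, r_4=1.9319 — all match ✓
Unique over the lattice → pose = (1.5, 1.5, 75°).

(x, y, θ) = (1.5, 1.5, 75°)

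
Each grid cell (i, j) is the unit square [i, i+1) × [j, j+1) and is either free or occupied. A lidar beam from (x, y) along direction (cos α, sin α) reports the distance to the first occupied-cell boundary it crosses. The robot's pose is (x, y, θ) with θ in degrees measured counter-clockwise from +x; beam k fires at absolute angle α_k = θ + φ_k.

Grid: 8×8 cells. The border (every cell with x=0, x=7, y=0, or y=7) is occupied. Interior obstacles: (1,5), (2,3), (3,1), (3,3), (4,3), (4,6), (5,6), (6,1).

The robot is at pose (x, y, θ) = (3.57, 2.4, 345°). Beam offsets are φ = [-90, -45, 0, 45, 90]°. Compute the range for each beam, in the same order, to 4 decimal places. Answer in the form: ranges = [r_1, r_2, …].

beam 1: φ=-90°, α=255°
  d=(-0.2588,-0.9659)  start (3,2)  tX=2.2023 tY=0.4141  stride 1/|dx|=3.8637 1/|dy|=1.0353
    cross y-line → (3,1), t=0.4141 (wall)
  → r_1 = 0.4141
beam 2: φ=-45°, α=300°
  d=(0.5000,-0.8660)  start (3,2)  tX=0.8600 tY=0.4619  stride 1/|dx|=2.0000 1/|dy|=1.1547
    cross y-line → (3,1), t=0.4619 (wall)
  → r_2 = 0.4619
beam 3: φ=0°, α=345°
  d=(0.9659,-0.2588)  start (3,2)  tX=0.4452 tY=1.5455  stride 1/|dx|=1.0353 1/|dy|=3.8637
    cross x-line → (4,2), t=0.4452
    cross x-line → (5,2), t=1.4804
    cross y-line → (5,1), t=1.5455
    cross x-line → (6,1), t=2.5157 (wall)
  → r_3 = 2.5157
beam 4: φ=45°, α=30°
  d=(0.8660,0.5000)  start (3,2)  tX=0.4965 tY=1.2000  stride 1/|dx|=1.1547 1/|dy|=2.0000
    cross x-line → (4,2), t=0.4965
    cross y-line → (4,3), t=1.2000 (wall)
  → r_4 = 1.2000
beam 5: φ=90°, α=75°
  d=(0.2588,0.9659)  start (3,2)  tX=1.6614 tY=0.6212  stride 1/|dx|=3.8637 1/|dy|=1.0353
    cross y-line → (3,3), t=0.6212 (wall)
  → r_5 = 0.6212

ranges = [0.4141, 0.4619, 2.5157, 1.2000, 0.6212]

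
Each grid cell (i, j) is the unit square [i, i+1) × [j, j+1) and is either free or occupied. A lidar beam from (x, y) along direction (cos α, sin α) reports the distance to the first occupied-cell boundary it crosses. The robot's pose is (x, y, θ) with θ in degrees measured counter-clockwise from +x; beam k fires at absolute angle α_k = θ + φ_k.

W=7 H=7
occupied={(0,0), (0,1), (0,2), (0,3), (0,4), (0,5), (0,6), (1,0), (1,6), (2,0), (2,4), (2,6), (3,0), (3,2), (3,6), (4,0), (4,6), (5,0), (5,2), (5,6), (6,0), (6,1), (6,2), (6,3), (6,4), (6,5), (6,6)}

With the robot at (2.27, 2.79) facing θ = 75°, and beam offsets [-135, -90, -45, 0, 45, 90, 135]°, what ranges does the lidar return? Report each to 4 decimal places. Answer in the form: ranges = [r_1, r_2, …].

beam 1: φ=-135°, α=300°
  direction (0.5000, -0.8660); cell (2,2); t to first gridline: x 1.4600, y 0.9122 (then +2.0000 / +1.1547)
    (2,1) via y @ 0.9122
    (3,1) via x @ 1.4600
    (3,0) via y @ 2.0669  # hit
  → r_1 = 2.0669
beam 2: φ=-90°, α=345°
  direction (0.9659, -0.2588); cell (2,2); t to first gridline: x 0.7558, y 3.0523 (then +1.0353 / +3.8637)
    (3,2) via x @ 0.7558  # hit
  → r_2 = 0.7558
beam 3: φ=-45°, α=30°
  direction (0.8660, 0.5000); cell (2,2); t to first gridline: x 0.8429, y 0.4200 (then +1.1547 / +2.0000)
    (2,3) via y @ 0.4200
    (3,3) via x @ 0.8429
    (4,3) via x @ 1.9976
    (4,4) via y @ 2.4200
    (5,4) via x @ 3.1523
    (6,4) via x @ 4.3070  # hit
  → r_3 = 4.3070
beam 4: φ=0°, α=75°
  direction (0.2588, 0.9659); cell (2,2); t to first gridline: x 2.8205, y 0.2174 (then +3.8637 / +1.0353)
    (2,3) via y @ 0.2174
    (2,4) via y @ 1.2527  # hit
  → r_4 = 1.2527
beam 5: φ=45°, α=120°
  direction (-0.5000, 0.8660); cell (2,2); t to first gridline: x 0.5400, y 0.2425 (then +2.0000 / +1.1547)
    (2,3) via y @ 0.2425
    (1,3) via x @ 0.5400
    (1,4) via y @ 1.3972
    (0,4) via x @ 2.5400  # hit
  → r_5 = 2.5400
beam 6: φ=90°, α=165°
  direction (-0.9659, 0.2588); cell (2,2); t to first gridline: x 0.2795, y 0.8114 (then +1.0353 / +3.8637)
    (1,2) via x @ 0.2795
    (1,3) via y @ 0.8114
    (0,3) via x @ 1.3148  # hit
  → r_6 = 1.3148
beam 7: φ=135°, α=210°
  direction (-0.8660, -0.5000); cell (2,2); t to first gridline: x 0.3118, y 1.5800 (then +1.1547 / +2.0000)
    (1,2) via x @ 0.3118
    (0,2) via x @ 1.4665  # hit
  → r_7 = 1.4665

ranges = [2.0669, 0.7558, 4.3070, 1.2527, 2.5400, 1.3148, 1.4665]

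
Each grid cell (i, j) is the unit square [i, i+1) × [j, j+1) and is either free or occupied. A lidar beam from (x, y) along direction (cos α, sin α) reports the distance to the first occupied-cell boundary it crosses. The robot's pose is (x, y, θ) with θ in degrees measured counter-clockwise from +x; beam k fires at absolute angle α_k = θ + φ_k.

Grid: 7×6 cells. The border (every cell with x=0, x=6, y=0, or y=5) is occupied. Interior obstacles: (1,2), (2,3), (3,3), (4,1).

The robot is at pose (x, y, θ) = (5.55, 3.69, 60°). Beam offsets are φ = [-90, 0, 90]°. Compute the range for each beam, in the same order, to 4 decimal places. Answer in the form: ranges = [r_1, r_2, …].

ranges = [0.5196, 0.9000, 2.6200]

beam 1: φ=-90°, α=330°
  d=(0.8660,-0.5000)  start (5,3)  tX=0.5196 tY=1.3800  stride 1/|dx|=1.1547 1/|dy|=2.0000
    cross x-line → (6,3), t=0.5196 (wall)
  → r_1 = 0.5196
beam 2: φ=0°, α=60°
  d=(0.5000,0.8660)  start (5,3)  tX=0.9000 tY=0.3580  stride 1/|dx|=2.0000 1/|dy|=1.1547
    cross y-line → (5,4), t=0.3580
    cross x-line → (6,4), t=0.9000 (wall)
  → r_2 = 0.9000
beam 3: φ=90°, α=150°
  d=(-0.8660,0.5000)  start (5,3)  tX=0.6351 tY=0.6200  stride 1/|dx|=1.1547 1/|dy|=2.0000
    cross y-line → (5,4), t=0.6200
    cross x-line → (4,4), t=0.6351
    cross x-line → (3,4), t=1.7898
    cross y-line → (3,5), t=2.6200 (wall)
  → r_3 = 2.6200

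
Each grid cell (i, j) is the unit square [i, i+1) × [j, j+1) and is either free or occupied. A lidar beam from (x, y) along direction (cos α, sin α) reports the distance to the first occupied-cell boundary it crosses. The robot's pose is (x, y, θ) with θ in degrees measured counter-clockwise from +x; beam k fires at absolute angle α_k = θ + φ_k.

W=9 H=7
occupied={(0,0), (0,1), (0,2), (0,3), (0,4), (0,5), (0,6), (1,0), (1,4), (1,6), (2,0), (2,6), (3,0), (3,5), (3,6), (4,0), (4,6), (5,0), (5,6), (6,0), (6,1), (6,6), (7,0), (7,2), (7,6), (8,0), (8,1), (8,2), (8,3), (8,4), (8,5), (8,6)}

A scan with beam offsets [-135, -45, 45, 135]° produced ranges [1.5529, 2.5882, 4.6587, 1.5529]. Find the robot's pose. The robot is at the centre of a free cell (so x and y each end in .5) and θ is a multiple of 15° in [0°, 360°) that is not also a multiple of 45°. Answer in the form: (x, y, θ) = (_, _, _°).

(x, y, θ) = (6.5, 3.5, 120°)

The pose lattice has 31·16 = 496 candidates. Test each by forward raycasting.
  (4.5, 3.5, 60°): beam 1 = 2.5882 ≠ 1.5529 ✗
  (4.5, 4.5, 330°): beam 1 = 3.6235 ≠ 1.5529 ✗
  (3.5, 3.5, 75°): beam 1 = 2.8868 ≠ 1.5529 ✗
  (2.5, 4.5, 285°): beam 1 = 0.5774 ≠ 1.5529 ✗
  …
  (6.5, 3.5, 120°): r_1=1.5529, r_2=2.5882, r_3=4.6587, r_4=1.5529 — all match ✓
Unique over the lattice → pose = (6.5, 3.5, 120°).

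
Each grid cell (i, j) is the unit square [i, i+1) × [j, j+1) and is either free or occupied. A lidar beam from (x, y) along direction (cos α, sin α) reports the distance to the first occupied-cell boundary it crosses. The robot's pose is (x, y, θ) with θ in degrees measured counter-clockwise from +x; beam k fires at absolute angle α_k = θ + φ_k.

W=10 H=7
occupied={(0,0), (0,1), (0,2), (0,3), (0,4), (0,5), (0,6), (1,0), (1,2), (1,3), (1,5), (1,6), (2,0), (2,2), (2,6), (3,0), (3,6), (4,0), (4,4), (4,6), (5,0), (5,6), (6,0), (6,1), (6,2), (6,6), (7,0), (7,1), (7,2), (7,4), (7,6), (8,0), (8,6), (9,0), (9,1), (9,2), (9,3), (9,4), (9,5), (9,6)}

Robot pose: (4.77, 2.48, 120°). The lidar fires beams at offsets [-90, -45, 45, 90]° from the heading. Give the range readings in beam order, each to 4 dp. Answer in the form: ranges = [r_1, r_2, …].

ranges = [3.0400, 3.6442, 1.8324, 2.9600]

beam 1: φ=-90°, α=30°
  dir = (cos 30°, sin 30°) = (0.8660, 0.5000); from cell (4,2)
  next x-line at t=0.2656, next y-line at t=1.0400; Δt_x=1.1547, Δt_y=2.0000
    x: enter (5,2) at t=0.2656
    y: enter (5,3) at t=1.0400
    x: enter (6,3) at t=1.4203
    x: enter (7,3) at t=2.5750
    y: enter (7,4) at t=3.0400 ← occupied
  → r_1 = 3.0400
beam 2: φ=-45°, α=75°
  dir = (cos 75°, sin 75°) = (0.2588, 0.9659); from cell (4,2)
  next x-line at t=0.8887, next y-line at t=0.5383; Δt_x=3.8637, Δt_y=1.0353
    y: enter (4,3) at t=0.5383
    x: enter (5,3) at t=0.8887
    y: enter (5,4) at t=1.5736
    y: enter (5,5) at t=2.6089
    y: enter (5,6) at t=3.6442 ← occupied
  → r_2 = 3.6442
beam 3: φ=45°, α=165°
  dir = (cos 165°, sin 165°) = (-0.9659, 0.2588); from cell (4,2)
  next x-line at t=0.7972, next y-line at t=2.0091; Δt_x=1.0353, Δt_y=3.8637
    x: enter (3,2) at t=0.7972
    x: enter (2,2) at t=1.8324 ← occupied
  → r_3 = 1.8324
beam 4: φ=90°, α=210°
  dir = (cos 210°, sin 210°) = (-0.8660, -0.5000); from cell (4,2)
  next x-line at t=0.8891, next y-line at t=0.9600; Δt_x=1.1547, Δt_y=2.0000
    x: enter (3,2) at t=0.8891
    y: enter (3,1) at t=0.9600
    x: enter (2,1) at t=2.0438
    y: enter (2,0) at t=2.9600 ← occupied
  → r_4 = 2.9600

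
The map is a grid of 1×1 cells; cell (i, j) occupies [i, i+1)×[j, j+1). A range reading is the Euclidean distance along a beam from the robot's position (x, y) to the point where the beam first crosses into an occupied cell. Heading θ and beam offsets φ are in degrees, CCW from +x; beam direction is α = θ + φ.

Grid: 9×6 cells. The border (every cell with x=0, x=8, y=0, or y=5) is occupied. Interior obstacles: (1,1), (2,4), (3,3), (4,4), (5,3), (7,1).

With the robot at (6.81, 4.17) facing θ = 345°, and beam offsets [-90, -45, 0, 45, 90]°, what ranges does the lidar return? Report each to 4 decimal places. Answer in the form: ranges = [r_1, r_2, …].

ranges = [3.2818, 2.3800, 1.2320, 1.3741, 0.8593]

beam 1: φ=-90°, α=255°
  cosα=-0.2588 sinα=-0.9659 | (6,4) | tMaxX 3.1296 tMaxY 0.1760 | tΔX 3.8637 tΔY 1.0353
    t=0.1760 [y] (6,3)
    t=1.2113 [y] (6,2)
    t=2.2465 [y] (6,1)
    t=3.1296 [x] (5,1)
    t=3.2818 [y] (5,0) — stop
  → r_1 = 3.2818
beam 2: φ=-45°, α=300°
  cosα=0.5000 sinα=-0.8660 | (6,4) | tMaxX 0.3800 tMaxY 0.1963 | tΔX 2.0000 tΔY 1.1547
    t=0.1963 [y] (6,3)
    t=0.3800 [x] (7,3)
    t=1.3510 [y] (7,2)
    t=2.3800 [x] (8,2) — stop
  → r_2 = 2.3800
beam 3: φ=0°, α=345°
  cosα=0.9659 sinα=-0.2588 | (6,4) | tMaxX 0.1967 tMaxY 0.6568 | tΔX 1.0353 tΔY 3.8637
    t=0.1967 [x] (7,4)
    t=0.6568 [y] (7,3)
    t=1.2320 [x] (8,3) — stop
  → r_3 = 1.2320
beam 4: φ=45°, α=30°
  cosα=0.8660 sinα=0.5000 | (6,4) | tMaxX 0.2194 tMaxY 1.6600 | tΔX 1.1547 tΔY 2.0000
    t=0.2194 [x] (7,4)
    t=1.3741 [x] (8,4) — stop
  → r_4 = 1.3741
beam 5: φ=90°, α=75°
  cosα=0.2588 sinα=0.9659 | (6,4) | tMaxX 0.7341 tMaxY 0.8593 | tΔX 3.8637 tΔY 1.0353
    t=0.7341 [x] (7,4)
    t=0.8593 [y] (7,5) — stop
  → r_5 = 0.8593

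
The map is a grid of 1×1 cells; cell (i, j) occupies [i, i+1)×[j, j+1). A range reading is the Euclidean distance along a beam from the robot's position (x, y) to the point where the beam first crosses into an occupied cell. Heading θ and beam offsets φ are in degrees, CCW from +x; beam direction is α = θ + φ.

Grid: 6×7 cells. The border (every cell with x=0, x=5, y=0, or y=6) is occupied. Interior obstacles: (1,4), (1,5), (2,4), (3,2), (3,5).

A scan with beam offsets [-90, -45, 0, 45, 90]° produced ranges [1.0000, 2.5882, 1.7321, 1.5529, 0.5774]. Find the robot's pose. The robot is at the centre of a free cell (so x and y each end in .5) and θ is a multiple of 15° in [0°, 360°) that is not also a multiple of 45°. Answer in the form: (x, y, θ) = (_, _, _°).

Enumerate (i+0.5, j+0.5, θ) over the 15 free cells and 16 admissible headings. For each, cast all 5 beams and compare to the given ranges.
  (2.5, 5.5, 105°): beam 1 = 0.5176 ≠ 1.0000 ✗
  (4.5, 4.5, 75°): beam 1 = 0.5176 ≠ 1.0000 ✗
  (2.5, 2.5, 345°): beam 1 = 1.5529 ≠ 1.0000 ✗
  …
  (2.5, 1.5, 150°): r_1=1.0000, r_2=2.5882, r_3=1.7321, r_4=1.5529, r_5=0.5774 — all match ✓
Only this pose fits every beam.

(x, y, θ) = (2.5, 1.5, 150°)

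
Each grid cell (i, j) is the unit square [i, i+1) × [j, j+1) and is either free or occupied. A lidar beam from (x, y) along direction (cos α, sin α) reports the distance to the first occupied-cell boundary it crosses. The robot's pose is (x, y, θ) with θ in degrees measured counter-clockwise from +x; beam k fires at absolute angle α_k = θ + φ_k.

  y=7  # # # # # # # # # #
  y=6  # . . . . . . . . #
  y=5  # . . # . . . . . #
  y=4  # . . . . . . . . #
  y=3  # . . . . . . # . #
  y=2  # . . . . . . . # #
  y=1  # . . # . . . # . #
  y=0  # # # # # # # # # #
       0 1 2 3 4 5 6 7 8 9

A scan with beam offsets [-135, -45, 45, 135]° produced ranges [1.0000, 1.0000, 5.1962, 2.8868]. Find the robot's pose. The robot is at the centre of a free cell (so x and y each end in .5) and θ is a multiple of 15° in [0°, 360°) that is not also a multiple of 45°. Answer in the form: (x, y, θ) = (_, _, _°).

(x, y, θ) = (6.5, 2.5, 75°)

Candidates: 43 free-cell centres × 16 headings = 688 poses. Raycast each; keep the one whose scan matches to 4 dp.
  (2.5, 2.5, 300°): beam 1 = 1.5529 ≠ 1.0000 ✗
  (5.5, 3.5, 15°): beam 1 = 2.8868 ≠ 1.0000 ✗
  (1.5, 2.5, 255°): beam 2 = 0.5774 ≠ 1.0000 ✗
  (4.5, 2.5, 195°): beam 1 = 5.1962 ≠ 1.0000 ✗
  (1.5, 1.5, 30°): beam 1 = 0.5176 ≠ 1.0000 ✗
  …
  (6.5, 2.5, 75°): r_1=1.0000, r_2=1.0000, r_3=5.1962, r_4=2.8868 — all match ✓
No second candidate reproduces the full scan.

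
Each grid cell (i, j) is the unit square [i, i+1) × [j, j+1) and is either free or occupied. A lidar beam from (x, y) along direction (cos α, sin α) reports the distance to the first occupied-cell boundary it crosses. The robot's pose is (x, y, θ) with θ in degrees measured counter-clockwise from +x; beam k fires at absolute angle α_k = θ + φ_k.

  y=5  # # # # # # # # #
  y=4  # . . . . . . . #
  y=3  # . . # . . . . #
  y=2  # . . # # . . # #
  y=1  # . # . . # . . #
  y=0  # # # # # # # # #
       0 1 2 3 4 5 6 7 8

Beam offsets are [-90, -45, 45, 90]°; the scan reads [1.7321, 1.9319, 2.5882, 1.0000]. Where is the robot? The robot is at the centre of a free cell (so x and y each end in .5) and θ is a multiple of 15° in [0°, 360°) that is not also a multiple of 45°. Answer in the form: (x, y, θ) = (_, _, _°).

(x, y, θ) = (5.5, 4.5, 300°)

The pose lattice has 22·16 = 352 candidates. Test each by forward raycasting.
  (3.5, 4.5, 330°): beam 1 = 0.5774 ≠ 1.7321 ✗
  (2.5, 4.5, 15°): beam 1 = 1.9319 ≠ 1.7321 ✗
  (3.5, 4.5, 60°): beam 1 = 4.0415 ≠ 1.7321 ✗
  (6.5, 3.5, 210°): beam 2 = 5.6940 ≠ 1.9319 ✗
  (1.5, 1.5, 285°): beam 1 = 0.5176 ≠ 1.7321 ✗
  …
  (5.5, 4.5, 300°): r_1=1.7321, r_2=1.9319, r_3=2.5882, r_4=1.0000 — all match ✓
No second candidate reproduces the full scan.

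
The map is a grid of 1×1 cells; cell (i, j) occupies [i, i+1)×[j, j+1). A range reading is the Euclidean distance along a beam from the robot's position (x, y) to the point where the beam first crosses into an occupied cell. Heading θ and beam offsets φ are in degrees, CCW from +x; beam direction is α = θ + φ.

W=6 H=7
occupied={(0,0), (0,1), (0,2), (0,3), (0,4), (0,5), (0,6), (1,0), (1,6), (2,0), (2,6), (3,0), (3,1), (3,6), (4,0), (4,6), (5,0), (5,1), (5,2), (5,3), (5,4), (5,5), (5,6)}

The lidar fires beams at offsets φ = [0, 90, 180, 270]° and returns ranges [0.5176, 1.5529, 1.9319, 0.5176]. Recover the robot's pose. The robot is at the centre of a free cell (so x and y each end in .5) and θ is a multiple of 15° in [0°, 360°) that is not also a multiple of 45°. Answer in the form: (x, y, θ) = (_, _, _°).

The pose lattice has 19·16 = 304 candidates. Test each by forward raycasting.
  (3.5, 5.5, 255°): beam 1 = 4.6587 ≠ 0.5176 ✗
  (3.5, 5.5, 240°): beam 1 = 5.0000 ≠ 0.5176 ✗
  (2.5, 4.5, 60°): beam 1 = 1.7321 ≠ 0.5176 ✗
  (4.5, 3.5, 330°): beam 1 = 0.5774 ≠ 0.5176 ✗
  …
  (1.5, 1.5, 285°): r_1=0.5176, r_2=1.5529, r_3=1.9319, r_4=0.5176 — all match ✓
No second candidate reproduces the full scan.

(x, y, θ) = (1.5, 1.5, 285°)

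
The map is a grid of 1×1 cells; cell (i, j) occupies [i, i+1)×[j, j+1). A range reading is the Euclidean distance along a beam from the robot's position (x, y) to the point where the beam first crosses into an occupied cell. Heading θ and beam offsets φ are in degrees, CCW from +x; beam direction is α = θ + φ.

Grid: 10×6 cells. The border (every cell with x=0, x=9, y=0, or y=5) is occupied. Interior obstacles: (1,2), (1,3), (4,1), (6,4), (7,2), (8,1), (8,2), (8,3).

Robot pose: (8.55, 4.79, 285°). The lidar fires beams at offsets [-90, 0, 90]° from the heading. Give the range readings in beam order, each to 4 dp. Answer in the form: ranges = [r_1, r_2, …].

ranges = [1.6047, 0.8179, 0.4659]

beam 1: φ=-90°, α=195°
  d=(-0.9659,-0.2588)  start (8,4)  tX=0.5694 tY=3.0523  stride 1/|dx|=1.0353 1/|dy|=3.8637
    cross x-line → (7,4), t=0.5694
    cross x-line → (6,4), t=1.6047 (wall)
  → r_1 = 1.6047
beam 2: φ=0°, α=285°
  d=(0.2588,-0.9659)  start (8,4)  tX=1.7387 tY=0.8179  stride 1/|dx|=3.8637 1/|dy|=1.0353
    cross y-line → (8,3), t=0.8179 (wall)
  → r_2 = 0.8179
beam 3: φ=90°, α=15°
  d=(0.9659,0.2588)  start (8,4)  tX=0.4659 tY=0.8114  stride 1/|dx|=1.0353 1/|dy|=3.8637
    cross x-line → (9,4), t=0.4659 (wall)
  → r_3 = 0.4659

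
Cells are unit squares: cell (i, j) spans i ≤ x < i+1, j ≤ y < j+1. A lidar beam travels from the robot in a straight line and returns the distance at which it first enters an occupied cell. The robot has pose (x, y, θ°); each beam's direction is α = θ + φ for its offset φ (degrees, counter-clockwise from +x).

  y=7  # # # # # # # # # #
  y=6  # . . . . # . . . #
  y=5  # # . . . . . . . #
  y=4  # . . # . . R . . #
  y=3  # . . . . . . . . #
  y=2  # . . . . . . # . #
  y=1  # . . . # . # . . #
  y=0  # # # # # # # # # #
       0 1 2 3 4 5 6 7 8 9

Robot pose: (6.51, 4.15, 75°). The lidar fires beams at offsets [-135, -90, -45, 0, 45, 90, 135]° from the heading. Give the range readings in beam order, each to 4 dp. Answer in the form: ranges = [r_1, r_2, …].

beam 1: φ=-135°, α=300°
  cosα=0.5000 sinα=-0.8660 | (6,4) | tMaxX 0.9800 tMaxY 0.1732 | tΔX 2.0000 tΔY 1.1547
    t=0.1732 [y] (6,3)
    t=0.9800 [x] (7,3)
    t=1.3279 [y] (7,2) — stop
  → r_1 = 1.3279
beam 2: φ=-90°, α=345°
  cosα=0.9659 sinα=-0.2588 | (6,4) | tMaxX 0.5073 tMaxY 0.5796 | tΔX 1.0353 tΔY 3.8637
    t=0.5073 [x] (7,4)
    t=0.5796 [y] (7,3)
    t=1.5426 [x] (8,3)
    t=2.5778 [x] (9,3) — stop
  → r_2 = 2.5778
beam 3: φ=-45°, α=30°
  cosα=0.8660 sinα=0.5000 | (6,4) | tMaxX 0.5658 tMaxY 1.7000 | tΔX 1.1547 tΔY 2.0000
    t=0.5658 [x] (7,4)
    t=1.7000 [y] (7,5)
    t=1.7205 [x] (8,5)
    t=2.8752 [x] (9,5) — stop
  → r_3 = 2.8752
beam 4: φ=0°, α=75°
  cosα=0.2588 sinα=0.9659 | (6,4) | tMaxX 1.8932 tMaxY 0.8800 | tΔX 3.8637 tΔY 1.0353
    t=0.8800 [y] (6,5)
    t=1.8932 [x] (7,5)
    t=1.9153 [y] (7,6)
    t=2.9505 [y] (7,7) — stop
  → r_4 = 2.9505
beam 5: φ=45°, α=120°
  cosα=-0.5000 sinα=0.8660 | (6,4) | tMaxX 1.0200 tMaxY 0.9815 | tΔX 2.0000 tΔY 1.1547
    t=0.9815 [y] (6,5)
    t=1.0200 [x] (5,5)
    t=2.1362 [y] (5,6) — stop
  → r_5 = 2.1362
beam 6: φ=90°, α=165°
  cosα=-0.9659 sinα=0.2588 | (6,4) | tMaxX 0.5280 tMaxY 3.2841 | tΔX 1.0353 tΔY 3.8637
    t=0.5280 [x] (5,4)
    t=1.5633 [x] (4,4)
    t=2.5985 [x] (3,4) — stop
  → r_6 = 2.5985
beam 7: φ=135°, α=210°
  cosα=-0.8660 sinα=-0.5000 | (6,4) | tMaxX 0.5889 tMaxY 0.3000 | tΔX 1.1547 tΔY 2.0000
    t=0.3000 [y] (6,3)
    t=0.5889 [x] (5,3)
    t=1.7436 [x] (4,3)
    t=2.3000 [y] (4,2)
    t=2.8983 [x] (3,2)
    t=4.0530 [x] (2,2)
    t=4.3000 [y] (2,1)
    t=5.2077 [x] (1,1)
    t=6.3000 [y] (1,0) — stop
  → r_7 = 6.3000

ranges = [1.3279, 2.5778, 2.8752, 2.9505, 2.1362, 2.5985, 6.3000]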